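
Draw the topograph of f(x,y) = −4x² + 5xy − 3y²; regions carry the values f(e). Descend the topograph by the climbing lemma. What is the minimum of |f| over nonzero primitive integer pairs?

translate: b→3 (≡-5 mod 8), so (4,-5,3)→(4,3,2)
flip: (4,3,2)→(2,-3,4)
translate: b→1 (≡-3 mod 4), so (2,-3,4)→(2,1,3)
reduced (well bottom): (2,1,3) with a≤c, −a<b≤a
well minimum |f| = |-2| = 2 (negative-definite)

2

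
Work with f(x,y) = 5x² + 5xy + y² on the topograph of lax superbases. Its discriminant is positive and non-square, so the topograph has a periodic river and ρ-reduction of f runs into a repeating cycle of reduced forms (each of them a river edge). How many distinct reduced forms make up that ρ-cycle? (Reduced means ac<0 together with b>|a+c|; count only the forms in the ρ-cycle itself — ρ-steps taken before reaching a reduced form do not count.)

D = 5, ⌊√D⌋ = 2
descent: ρ → (1,1,-1)  [lands on river]
river: ρ → (-1,1,1)
ρ-cycle length = 2 (tail of 1 descent step not counted)

2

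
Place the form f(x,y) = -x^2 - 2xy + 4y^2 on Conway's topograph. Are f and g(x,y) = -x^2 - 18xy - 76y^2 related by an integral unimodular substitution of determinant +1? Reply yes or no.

D₁ = 20, D₂ = 20
river cycle of f (length 2): (-1, 4, 1), (1, 4, -1)
river cycle of g (length 2): (-1, 4, 1), (1, 4, -1)
cycles coincide ⇒ equivalent

yes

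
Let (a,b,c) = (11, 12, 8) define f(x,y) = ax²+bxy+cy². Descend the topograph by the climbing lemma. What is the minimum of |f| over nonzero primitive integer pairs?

translate: b→-10 (≡12 mod 22), so (11,12,8)→(11,-10,7)
flip: (11,-10,7)→(7,10,11)
translate: b→-4 (≡10 mod 14), so (7,10,11)→(7,-4,8)
reduced (well bottom): (7,-4,8) with a≤c, −a<b≤a
well minimum = a = 7

7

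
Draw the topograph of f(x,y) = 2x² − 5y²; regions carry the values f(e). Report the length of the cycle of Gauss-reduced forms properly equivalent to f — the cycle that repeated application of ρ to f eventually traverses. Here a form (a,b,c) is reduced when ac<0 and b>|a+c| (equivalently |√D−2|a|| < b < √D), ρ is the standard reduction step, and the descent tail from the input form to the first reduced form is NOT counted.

D = 40, ⌊√D⌋ = 6
descent: ρ → (-5,0,2)
descent: ρ → (2,4,-3)  [lands on river]
river: ρ → (-3,2,3)
river: ρ → (3,4,-2)
river: ρ → (-2,4,3)
river: ρ → (3,2,-3)
river: ρ → (-3,4,2)
ρ-cycle length = 6 (tail of 2 descent steps not counted)

6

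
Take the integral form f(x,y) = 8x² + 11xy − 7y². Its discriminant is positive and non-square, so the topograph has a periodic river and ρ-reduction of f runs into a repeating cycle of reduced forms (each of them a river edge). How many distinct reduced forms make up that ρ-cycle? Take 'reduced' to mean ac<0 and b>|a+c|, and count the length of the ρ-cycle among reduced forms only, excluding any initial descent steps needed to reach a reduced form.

D = 345, ⌊√D⌋ = 18
river: ρ → (-7,17,2)
river: ρ → (2,15,-15)
river: ρ → (-15,15,2)
river: ρ → (2,17,-7)
river: ρ → (-7,11,8)
river: ρ → (8,5,-10)
river: ρ → (-10,15,3)
river: ρ → (3,15,-10)
river: ρ → (-10,5,8)
river: ρ → (8,11,-7)
ρ-cycle length = 10 (tail of 0 descent steps not counted)

10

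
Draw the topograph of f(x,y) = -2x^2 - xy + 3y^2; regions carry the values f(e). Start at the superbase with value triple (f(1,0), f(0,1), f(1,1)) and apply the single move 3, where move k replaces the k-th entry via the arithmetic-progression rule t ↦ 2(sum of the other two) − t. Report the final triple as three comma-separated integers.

start (-2,3,0) = (f(1,0),f(0,1),f(1,1))
replace slot 3: 2·((-2)+3) − 0 = 2 → (-2,3,2)

-2,3,2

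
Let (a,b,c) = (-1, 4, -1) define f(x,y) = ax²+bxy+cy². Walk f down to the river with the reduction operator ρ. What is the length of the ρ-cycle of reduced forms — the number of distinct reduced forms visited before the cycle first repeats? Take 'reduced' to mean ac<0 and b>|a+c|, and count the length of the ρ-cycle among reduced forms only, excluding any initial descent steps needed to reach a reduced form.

D = 12, ⌊√D⌋ = 3
descent: ρ → (-1,2,2)  [lands on river]
river: ρ → (2,2,-1)
ρ-cycle length = 2 (tail of 1 descent step not counted)

2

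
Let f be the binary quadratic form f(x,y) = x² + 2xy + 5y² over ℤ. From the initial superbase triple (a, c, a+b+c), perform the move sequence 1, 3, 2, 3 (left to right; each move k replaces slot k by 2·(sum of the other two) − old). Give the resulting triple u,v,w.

start (1,5,8) = (f(1,0),f(0,1),f(1,1))
replace slot 1: 2·(5+8) − 1 = 25 → (25,5,8)
replace slot 3: 2·(25+5) − 8 = 52 → (25,5,52)
replace slot 2: 2·(25+52) − 5 = 149 → (25,149,52)
replace slot 3: 2·(25+149) − 52 = 296 → (25,149,296)

25,149,296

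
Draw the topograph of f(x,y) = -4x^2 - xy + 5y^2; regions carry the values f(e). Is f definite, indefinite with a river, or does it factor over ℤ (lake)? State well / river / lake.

D = b²−4ac = (-1)² − 4·(-4)·5 = 81
D = 9² is a perfect square ⇒ form factors over ℤ ⇒ lakes

lake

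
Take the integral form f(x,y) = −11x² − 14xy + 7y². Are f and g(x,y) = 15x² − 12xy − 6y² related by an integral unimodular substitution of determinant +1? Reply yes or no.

D₁ = 504, D₂ = 504
river cycle of f (length 10): (7, 14, -11), (-11, 8, 10), (10, 12, -9), (-9, 6, 13), (13, 20, -2), (-2, 20, 13), (13, 6, -9), (-9, 12, 10), (10, 8, -11), (-11, 14, 7)
river cycle of g (length 4): (-6, 12, 15), (15, 18, -3), (-3, 18, 15), (15, 12, -6)
cycles differ ⇒ inequivalent

no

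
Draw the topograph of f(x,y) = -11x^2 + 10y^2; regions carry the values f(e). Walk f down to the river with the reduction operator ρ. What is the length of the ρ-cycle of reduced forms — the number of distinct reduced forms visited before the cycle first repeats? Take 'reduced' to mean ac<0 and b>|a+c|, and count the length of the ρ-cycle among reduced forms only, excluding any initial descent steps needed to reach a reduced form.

D = 440, ⌊√D⌋ = 20
descent: ρ → (10,20,-1)  [lands on river]
river: ρ → (-1,20,10)
ρ-cycle length = 2 (tail of 1 descent step not counted)

2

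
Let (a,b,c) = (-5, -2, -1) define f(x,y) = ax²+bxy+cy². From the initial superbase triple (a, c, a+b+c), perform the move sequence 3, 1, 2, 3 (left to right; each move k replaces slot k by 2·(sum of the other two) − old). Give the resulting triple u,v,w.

start (-5,-1,-8) = (f(1,0),f(0,1),f(1,1))
replace slot 3: 2·((-5)+(-1)) − (-8) = -4 → (-5,-1,-4)
replace slot 1: 2·((-1)+(-4)) − (-5) = -5 → (-5,-1,-4)
replace slot 2: 2·((-5)+(-4)) − (-1) = -17 → (-5,-17,-4)
replace slot 3: 2·((-5)+(-17)) − (-4) = -40 → (-5,-17,-40)

-5,-17,-40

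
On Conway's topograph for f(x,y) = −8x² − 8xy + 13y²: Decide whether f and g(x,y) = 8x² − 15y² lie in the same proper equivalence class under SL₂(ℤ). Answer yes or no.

D₁ = 480, D₂ = 480
river cycle of f (length 4): (13, 8, -8), (-8, 8, 13), (13, 18, -3), (-3, 18, 13)
river cycle of g (length 4): (8, 16, -7), (-7, 12, 12), (12, 12, -7), (-7, 16, 8)
cycles differ ⇒ inequivalent

no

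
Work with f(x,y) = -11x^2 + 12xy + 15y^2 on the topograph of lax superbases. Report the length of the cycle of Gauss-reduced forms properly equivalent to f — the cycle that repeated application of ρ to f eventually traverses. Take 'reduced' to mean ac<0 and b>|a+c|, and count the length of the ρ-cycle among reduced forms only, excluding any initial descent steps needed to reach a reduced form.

D = 804, ⌊√D⌋ = 28
river: ρ → (15,18,-8)
river: ρ → (-8,14,19)
river: ρ → (19,24,-3)
river: ρ → (-3,24,19)
river: ρ → (19,14,-8)
river: ρ → (-8,18,15)
river: ρ → (15,12,-11)
river: ρ → (-11,10,16)
river: ρ → (16,22,-5)
river: ρ → (-5,28,1)
river: ρ → (1,28,-5)
river: ρ → (-5,22,16)
river: ρ → (16,10,-11)
river: ρ → (-11,12,15)
ρ-cycle length = 14 (tail of 0 descent steps not counted)

14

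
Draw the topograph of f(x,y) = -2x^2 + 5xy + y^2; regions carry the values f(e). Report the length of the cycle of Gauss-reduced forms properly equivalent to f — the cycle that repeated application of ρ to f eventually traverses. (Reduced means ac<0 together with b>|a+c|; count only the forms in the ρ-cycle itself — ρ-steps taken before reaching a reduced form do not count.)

D = 33, ⌊√D⌋ = 5
river: ρ → (1,5,-2)
river: ρ → (-2,3,3)
river: ρ → (3,3,-2)
river: ρ → (-2,5,1)
ρ-cycle length = 4 (tail of 0 descent steps not counted)

4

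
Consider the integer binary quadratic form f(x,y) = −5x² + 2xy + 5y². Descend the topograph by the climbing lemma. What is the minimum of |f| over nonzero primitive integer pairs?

river: ρ → (5,8,-2)
river: ρ → (-2,8,5)
river: ρ → (5,2,-5)
river: ρ → (-5,8,2)
river: ρ → (2,8,-5)
river: ρ → (-5,2,5)
closes: descent 0, river 6
min |a| on river = 2

2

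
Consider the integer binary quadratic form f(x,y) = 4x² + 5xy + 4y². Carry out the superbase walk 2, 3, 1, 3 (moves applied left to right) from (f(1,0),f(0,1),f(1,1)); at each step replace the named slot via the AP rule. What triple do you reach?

start (4,4,13) = (f(1,0),f(0,1),f(1,1))
replace slot 2: 2·(4+13) − 4 = 30 → (4,30,13)
replace slot 3: 2·(4+30) − 13 = 55 → (4,30,55)
replace slot 1: 2·(30+55) − 4 = 166 → (166,30,55)
replace slot 3: 2·(166+30) − 55 = 337 → (166,30,337)

166,30,337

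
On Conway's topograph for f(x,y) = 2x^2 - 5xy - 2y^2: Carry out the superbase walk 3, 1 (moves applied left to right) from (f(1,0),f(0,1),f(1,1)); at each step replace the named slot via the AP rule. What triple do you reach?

start (2,-2,-5) = (f(1,0),f(0,1),f(1,1))
replace slot 3: 2·(2+(-2)) − (-5) = 5 → (2,-2,5)
replace slot 1: 2·((-2)+5) − 2 = 4 → (4,-2,5)

4,-2,5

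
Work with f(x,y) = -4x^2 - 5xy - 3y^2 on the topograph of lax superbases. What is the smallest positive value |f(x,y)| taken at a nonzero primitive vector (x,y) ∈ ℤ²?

translate: b→-3 (≡5 mod 8), so (4,5,3)→(4,-3,2)
flip: (4,-3,2)→(2,3,4)
translate: b→-1 (≡3 mod 4), so (2,3,4)→(2,-1,3)
reduced (well bottom): (2,-1,3) with a≤c, −a<b≤a
well minimum |f| = |-2| = 2 (negative-definite)

2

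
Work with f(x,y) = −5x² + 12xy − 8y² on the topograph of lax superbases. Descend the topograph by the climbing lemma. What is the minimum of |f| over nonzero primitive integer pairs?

translate: b→-2 (≡-12 mod 10), so (5,-12,8)→(5,-2,1)
flip: (5,-2,1)→(1,2,5)
translate: b→0 (≡2 mod 2), so (1,2,5)→(1,0,4)
reduced (well bottom): (1,0,4) with a≤c, −a<b≤a
well minimum |f| = |-1| = 1 (negative-definite)

1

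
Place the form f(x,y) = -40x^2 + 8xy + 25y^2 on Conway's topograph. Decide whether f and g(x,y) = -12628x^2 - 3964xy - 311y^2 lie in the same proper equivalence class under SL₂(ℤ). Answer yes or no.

D₁ = 4064, D₂ = 4064
river cycle of f (length 6): (25, 42, -23), (-23, 50, 17), (17, 52, -20), (-20, 28, 41), (41, 54, -7), (-7, 58, 25)
river cycle of g (length 6): (25, 42, -23), (-23, 50, 17), (17, 52, -20), (-20, 28, 41), (41, 54, -7), (-7, 58, 25)
cycles coincide ⇒ equivalent

yes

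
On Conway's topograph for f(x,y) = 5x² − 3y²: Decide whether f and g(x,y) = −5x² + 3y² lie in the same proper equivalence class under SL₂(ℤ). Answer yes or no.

D₁ = 60, D₂ = 60
river cycle of f (length 2): (-3, 6, 2), (2, 6, -3)
river cycle of g (length 2): (3, 6, -2), (-2, 6, 3)
cycles differ ⇒ inequivalent

no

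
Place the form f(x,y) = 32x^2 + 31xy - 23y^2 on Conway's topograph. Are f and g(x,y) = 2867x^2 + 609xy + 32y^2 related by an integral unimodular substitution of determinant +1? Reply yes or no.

D₁ = 3905, D₂ = 3905
river cycle of f (length 8): (-23, 61, 2), (2, 59, -53), (-53, 47, 8), (8, 49, -47), (-47, 45, 10), (10, 55, -22), (-22, 33, 32), (32, 31, -23)
river cycle of g (length 8): (32, 31, -23), (-23, 61, 2), (2, 59, -53), (-53, 47, 8), (8, 49, -47), (-47, 45, 10), (10, 55, -22), (-22, 33, 32)
cycles coincide ⇒ equivalent

yes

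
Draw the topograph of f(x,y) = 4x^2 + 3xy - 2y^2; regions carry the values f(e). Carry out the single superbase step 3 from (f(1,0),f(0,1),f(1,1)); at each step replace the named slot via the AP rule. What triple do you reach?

start (4,-2,5) = (f(1,0),f(0,1),f(1,1))
replace slot 3: 2·(4+(-2)) − 5 = -1 → (4,-2,-1)

4,-2,-1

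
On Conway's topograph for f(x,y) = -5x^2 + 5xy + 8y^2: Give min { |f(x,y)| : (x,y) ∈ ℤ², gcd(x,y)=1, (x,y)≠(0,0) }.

river: ρ → (8,11,-2)
river: ρ → (-2,13,2)
river: ρ → (2,11,-8)
river: ρ → (-8,5,5)
river: ρ → (5,5,-8)
river: ρ → (-8,11,2)
river: ρ → (2,13,-2)
river: ρ → (-2,11,8)
river: ρ → (8,5,-5)
river: ρ → (-5,5,8)
closes: descent 0, river 10
min |a| on river = 2

2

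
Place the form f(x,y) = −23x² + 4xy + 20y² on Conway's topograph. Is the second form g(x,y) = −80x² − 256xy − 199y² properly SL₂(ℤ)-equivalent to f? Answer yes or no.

D₁ = 1856, D₂ = 1856
river cycle of f (length 10): (20, 36, -7), (-7, 34, 25), (25, 16, -16), (-16, 16, 25), (25, 34, -7), (-7, 36, 20), (20, 4, -23), (-23, 42, 1), (1, 42, -23), (-23, 4, 20)
river cycle of g (length 10): (-23, 4, 20), (20, 36, -7), (-7, 34, 25), (25, 16, -16), (-16, 16, 25), (25, 34, -7), (-7, 36, 20), (20, 4, -23), (-23, 42, 1), (1, 42, -23)
cycles coincide ⇒ equivalent

yes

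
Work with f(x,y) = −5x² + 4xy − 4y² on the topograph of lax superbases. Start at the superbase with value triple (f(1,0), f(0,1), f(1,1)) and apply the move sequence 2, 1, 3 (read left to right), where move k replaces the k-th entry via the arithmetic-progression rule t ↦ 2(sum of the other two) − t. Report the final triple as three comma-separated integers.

start (-5,-4,-5) = (f(1,0),f(0,1),f(1,1))
replace slot 2: 2·((-5)+(-5)) − (-4) = -16 → (-5,-16,-5)
replace slot 1: 2·((-16)+(-5)) − (-5) = -37 → (-37,-16,-5)
replace slot 3: 2·((-37)+(-16)) − (-5) = -101 → (-37,-16,-101)

-37,-16,-101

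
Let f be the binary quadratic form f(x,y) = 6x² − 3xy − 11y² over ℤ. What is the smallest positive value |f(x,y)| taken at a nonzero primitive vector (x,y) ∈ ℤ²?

descent: ρ → (-11,3,6)
descent: ρ → (6,9,-8)  [lands on river]
river: ρ → (-8,7,7)
river: ρ → (7,7,-8)
river: ρ → (-8,9,6)
river: ρ → (6,15,-2)
river: ρ → (-2,13,13)
river: ρ → (13,13,-2)
river: ρ → (-2,15,6)
closes: descent 2, river 8
min |a| on river = 2

2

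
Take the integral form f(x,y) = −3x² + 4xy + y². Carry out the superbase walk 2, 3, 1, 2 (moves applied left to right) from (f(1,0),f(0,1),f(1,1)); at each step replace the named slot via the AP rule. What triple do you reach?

start (-3,1,2) = (f(1,0),f(0,1),f(1,1))
replace slot 2: 2·((-3)+2) − 1 = -3 → (-3,-3,2)
replace slot 3: 2·((-3)+(-3)) − 2 = -14 → (-3,-3,-14)
replace slot 1: 2·((-3)+(-14)) − (-3) = -31 → (-31,-3,-14)
replace slot 2: 2·((-31)+(-14)) − (-3) = -87 → (-31,-87,-14)

-31,-87,-14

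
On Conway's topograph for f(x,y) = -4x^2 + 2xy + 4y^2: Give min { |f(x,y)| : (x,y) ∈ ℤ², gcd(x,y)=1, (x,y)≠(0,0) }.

river: ρ → (4,6,-2)
river: ρ → (-2,6,4)
river: ρ → (4,2,-4)
river: ρ → (-4,6,2)
river: ρ → (2,6,-4)
river: ρ → (-4,2,4)
closes: descent 0, river 6
min |a| on river = 2

2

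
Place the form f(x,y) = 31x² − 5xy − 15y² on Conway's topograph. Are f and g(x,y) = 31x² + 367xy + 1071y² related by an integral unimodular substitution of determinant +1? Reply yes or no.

D₁ = 1885, D₂ = 1885
river cycle of f (length 10): (-15, 35, 11), (11, 31, -21), (-21, 11, 21), (21, 31, -11), (-11, 35, 15), (15, 25, -21), (-21, 17, 19), (19, 21, -19), (-19, 17, 21), (21, 25, -15)
river cycle of g (length 10): (-15, 35, 11), (11, 31, -21), (-21, 11, 21), (21, 31, -11), (-11, 35, 15), (15, 25, -21), (-21, 17, 19), (19, 21, -19), (-19, 17, 21), (21, 25, -15)
cycles coincide ⇒ equivalent

yes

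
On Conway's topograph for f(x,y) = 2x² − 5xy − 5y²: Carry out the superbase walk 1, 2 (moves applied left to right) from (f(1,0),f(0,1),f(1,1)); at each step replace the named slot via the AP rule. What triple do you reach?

start (2,-5,-8) = (f(1,0),f(0,1),f(1,1))
replace slot 1: 2·((-5)+(-8)) − 2 = -28 → (-28,-5,-8)
replace slot 2: 2·((-28)+(-8)) − (-5) = -67 → (-28,-67,-8)

-28,-67,-8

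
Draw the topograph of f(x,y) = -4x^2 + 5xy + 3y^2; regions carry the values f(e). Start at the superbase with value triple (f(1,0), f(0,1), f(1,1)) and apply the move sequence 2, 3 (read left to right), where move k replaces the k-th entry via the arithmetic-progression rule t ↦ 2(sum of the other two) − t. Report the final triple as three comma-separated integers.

start (-4,3,4) = (f(1,0),f(0,1),f(1,1))
replace slot 2: 2·((-4)+4) − 3 = -3 → (-4,-3,4)
replace slot 3: 2·((-4)+(-3)) − 4 = -18 → (-4,-3,-18)

-4,-3,-18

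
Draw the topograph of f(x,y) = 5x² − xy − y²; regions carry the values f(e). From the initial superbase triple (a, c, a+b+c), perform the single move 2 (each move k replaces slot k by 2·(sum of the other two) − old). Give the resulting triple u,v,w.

start (5,-1,3) = (f(1,0),f(0,1),f(1,1))
replace slot 2: 2·(5+3) − (-1) = 17 → (5,17,3)

5,17,3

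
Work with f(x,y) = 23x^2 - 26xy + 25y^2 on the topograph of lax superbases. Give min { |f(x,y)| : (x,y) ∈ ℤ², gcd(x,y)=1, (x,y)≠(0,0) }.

translate: b→20 (≡-26 mod 46), so (23,-26,25)→(23,20,22)
flip: (23,20,22)→(22,-20,23)
reduced (well bottom): (22,-20,23) with a≤c, −a<b≤a
well minimum = a = 22

22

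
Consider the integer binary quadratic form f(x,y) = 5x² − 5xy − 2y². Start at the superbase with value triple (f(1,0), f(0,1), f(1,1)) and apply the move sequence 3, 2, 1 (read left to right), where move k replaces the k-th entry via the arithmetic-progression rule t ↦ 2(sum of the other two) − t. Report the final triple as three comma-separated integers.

start (5,-2,-2) = (f(1,0),f(0,1),f(1,1))
replace slot 3: 2·(5+(-2)) − (-2) = 8 → (5,-2,8)
replace slot 2: 2·(5+8) − (-2) = 28 → (5,28,8)
replace slot 1: 2·(28+8) − 5 = 67 → (67,28,8)

67,28,8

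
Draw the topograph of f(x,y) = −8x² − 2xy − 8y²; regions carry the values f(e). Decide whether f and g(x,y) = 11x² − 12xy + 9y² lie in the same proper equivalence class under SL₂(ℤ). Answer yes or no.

D₁ = -252, D₂ = -252
f is negative-definite; reduce −f:
−f: reduced (well bottom): (8,2,8) with a≤c, −a<b≤a
flip sign back: reduced form of f is (-8,-2,-8)
g: translate: b→10 (≡-12 mod 22), so (11,-12,9)→(11,10,8)
g: flip: (11,10,8)→(8,-10,11)
g: translate: b→6 (≡-10 mod 16), so (8,-10,11)→(8,6,9)
g: reduced (well bottom): (8,6,9) with a≤c, −a<b≤a
reduced forms (-8, -2, -8) vs (8, 6, 9) ⇒ inequivalent

no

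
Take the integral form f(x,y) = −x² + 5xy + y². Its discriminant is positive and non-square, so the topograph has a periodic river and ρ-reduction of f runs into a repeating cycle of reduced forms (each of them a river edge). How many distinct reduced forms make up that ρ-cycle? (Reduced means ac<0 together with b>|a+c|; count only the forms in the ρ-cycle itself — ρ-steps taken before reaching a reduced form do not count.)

D = 29, ⌊√D⌋ = 5
river: ρ → (1,5,-1)
river: ρ → (-1,5,1)
ρ-cycle length = 2 (tail of 0 descent steps not counted)

2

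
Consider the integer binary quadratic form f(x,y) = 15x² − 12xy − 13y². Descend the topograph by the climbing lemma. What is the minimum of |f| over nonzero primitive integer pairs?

descent: ρ → (-13,12,15)  [lands on river]
river: ρ → (15,18,-10)
river: ρ → (-10,22,11)
river: ρ → (11,22,-10)
river: ρ → (-10,18,15)
river: ρ → (15,12,-13)
river: ρ → (-13,14,14)
river: ρ → (14,14,-13)
closes: descent 1, river 8
min |a| on river = 10

10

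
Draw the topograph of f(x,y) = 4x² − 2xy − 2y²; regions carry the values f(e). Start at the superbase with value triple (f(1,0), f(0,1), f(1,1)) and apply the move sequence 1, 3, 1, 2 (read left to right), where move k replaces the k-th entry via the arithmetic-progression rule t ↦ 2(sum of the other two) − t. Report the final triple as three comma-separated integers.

start (4,-2,0) = (f(1,0),f(0,1),f(1,1))
replace slot 1: 2·((-2)+0) − 4 = -8 → (-8,-2,0)
replace slot 3: 2·((-8)+(-2)) − 0 = -20 → (-8,-2,-20)
replace slot 1: 2·((-2)+(-20)) − (-8) = -36 → (-36,-2,-20)
replace slot 2: 2·((-36)+(-20)) − (-2) = -110 → (-36,-110,-20)

-36,-110,-20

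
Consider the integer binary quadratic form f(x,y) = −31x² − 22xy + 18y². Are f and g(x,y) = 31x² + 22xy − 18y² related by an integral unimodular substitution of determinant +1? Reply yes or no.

D₁ = 2716, D₂ = 2716
river cycle of f (length 16): (18, 22, -31), (-31, 40, 9), (9, 50, -6), (-6, 46, 25), (25, 4, -27), (-27, 50, 2), (2, 50, -27), (-27, 4, 25), (25, 46, -6), (-6, 50, 9), … (6 more)
river cycle of g (length 16): (-18, 50, 3), (3, 52, -1), (-1, 52, 3), (3, 50, -18), (-18, 22, 31), (31, 40, -9), (-9, 50, 6), (6, 46, -25), (-25, 4, 27), (27, 50, -2), … (6 more)
cycles differ ⇒ inequivalent

no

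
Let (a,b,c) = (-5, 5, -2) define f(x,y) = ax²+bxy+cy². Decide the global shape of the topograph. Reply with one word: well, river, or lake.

D = b²−4ac = 5² − 4·(-5)·(-2) = -15
D < 0 ⇒ definite ⇒ every region one sign ⇒ single well

well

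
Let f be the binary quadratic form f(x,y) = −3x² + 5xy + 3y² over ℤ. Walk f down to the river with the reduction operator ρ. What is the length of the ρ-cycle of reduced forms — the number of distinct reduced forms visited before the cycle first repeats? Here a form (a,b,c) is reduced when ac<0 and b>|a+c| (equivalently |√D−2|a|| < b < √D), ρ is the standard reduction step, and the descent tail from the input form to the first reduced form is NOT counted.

D = 61, ⌊√D⌋ = 7
river: ρ → (3,7,-1)
river: ρ → (-1,7,3)
river: ρ → (3,5,-3)
river: ρ → (-3,7,1)
river: ρ → (1,7,-3)
river: ρ → (-3,5,3)
ρ-cycle length = 6 (tail of 0 descent steps not counted)

6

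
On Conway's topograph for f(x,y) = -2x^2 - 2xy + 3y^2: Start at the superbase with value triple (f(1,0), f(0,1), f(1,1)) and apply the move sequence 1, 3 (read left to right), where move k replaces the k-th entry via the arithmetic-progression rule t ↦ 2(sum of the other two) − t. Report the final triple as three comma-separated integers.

start (-2,3,-1) = (f(1,0),f(0,1),f(1,1))
replace slot 1: 2·(3+(-1)) − (-2) = 6 → (6,3,-1)
replace slot 3: 2·(6+3) − (-1) = 19 → (6,3,19)

6,3,19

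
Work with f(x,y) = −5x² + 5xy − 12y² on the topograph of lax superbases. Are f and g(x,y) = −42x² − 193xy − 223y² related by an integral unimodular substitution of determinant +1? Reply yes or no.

D₁ = -215, D₂ = -215
f is negative-definite; reduce −f:
−f: translate: b→5 (≡-5 mod 10), so (5,-5,12)→(5,5,12)
−f: reduced (well bottom): (5,5,12) with a≤c, −a<b≤a
flip sign back: reduced form of f is (-5,-5,-12)
g is negative-definite; reduce −g:
−g: translate: b→25 (≡193 mod 84), so (42,193,223)→(42,25,5)
−g: flip: (42,25,5)→(5,-25,42)
−g: translate: b→5 (≡-25 mod 10), so (5,-25,42)→(5,5,12)
−g: reduced (well bottom): (5,5,12) with a≤c, −a<b≤a
flip sign back: reduced form of g is (-5,-5,-12)
reduced forms (-5, -5, -12) vs (-5, -5, -12) ⇒ equivalent

yes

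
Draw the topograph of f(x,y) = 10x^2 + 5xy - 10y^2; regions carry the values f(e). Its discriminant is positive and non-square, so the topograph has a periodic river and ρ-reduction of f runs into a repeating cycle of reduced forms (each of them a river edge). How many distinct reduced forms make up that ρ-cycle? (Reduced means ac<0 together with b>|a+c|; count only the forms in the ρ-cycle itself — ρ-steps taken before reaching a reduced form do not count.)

D = 425, ⌊√D⌋ = 20
river: ρ → (-10,15,5)
river: ρ → (5,15,-10)
river: ρ → (-10,5,10)
river: ρ → (10,15,-5)
river: ρ → (-5,15,10)
river: ρ → (10,5,-10)
ρ-cycle length = 6 (tail of 0 descent steps not counted)

6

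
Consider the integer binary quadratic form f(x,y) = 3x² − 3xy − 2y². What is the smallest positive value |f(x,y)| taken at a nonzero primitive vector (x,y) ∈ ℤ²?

descent: ρ → (-2,3,3)  [lands on river]
river: ρ → (3,3,-2)
river: ρ → (-2,5,1)
river: ρ → (1,5,-2)
closes: descent 1, river 4
min |a| on river = 1

1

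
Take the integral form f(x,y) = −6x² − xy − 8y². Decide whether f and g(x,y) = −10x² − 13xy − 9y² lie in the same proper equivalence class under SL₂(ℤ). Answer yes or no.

D₁ = -191, D₂ = -191
f is negative-definite; reduce −f:
−f: reduced (well bottom): (6,1,8) with a≤c, −a<b≤a
flip sign back: reduced form of f is (-6,-1,-8)
g is negative-definite; reduce −g:
−g: translate: b→-7 (≡13 mod 20), so (10,13,9)→(10,-7,6)
−g: flip: (10,-7,6)→(6,7,10)
−g: translate: b→-5 (≡7 mod 12), so (6,7,10)→(6,-5,9)
−g: reduced (well bottom): (6,-5,9) with a≤c, −a<b≤a
flip sign back: reduced form of g is (-6,5,-9)
reduced forms (-6, -1, -8) vs (-6, 5, -9) ⇒ inequivalent

no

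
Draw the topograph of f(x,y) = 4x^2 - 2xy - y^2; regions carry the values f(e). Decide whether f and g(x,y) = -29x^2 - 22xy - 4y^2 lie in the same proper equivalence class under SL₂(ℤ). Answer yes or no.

D₁ = 20, D₂ = 20
river cycle of f (length 2): (-1, 4, 1), (1, 4, -1)
river cycle of g (length 2): (1, 4, -1), (-1, 4, 1)
cycles coincide ⇒ equivalent

yes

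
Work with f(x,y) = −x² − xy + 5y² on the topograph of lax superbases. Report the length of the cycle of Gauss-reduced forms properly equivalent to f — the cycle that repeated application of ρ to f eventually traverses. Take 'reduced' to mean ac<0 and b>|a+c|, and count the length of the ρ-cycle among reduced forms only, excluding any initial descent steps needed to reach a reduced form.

D = 21, ⌊√D⌋ = 4
descent: ρ → (5,1,-1)
descent: ρ → (-1,3,3)  [lands on river]
river: ρ → (3,3,-1)
ρ-cycle length = 2 (tail of 2 descent steps not counted)

2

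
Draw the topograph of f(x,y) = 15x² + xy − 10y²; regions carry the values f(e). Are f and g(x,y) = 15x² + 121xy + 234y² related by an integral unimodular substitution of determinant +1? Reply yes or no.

D₁ = 601, D₂ = 601
river cycle of f (length 66): (-10, 19, 6), (6, 17, -13), (-13, 9, 10), (10, 11, -12), (-12, 13, 9), (9, 23, -2), (-2, 21, 20), (20, 19, -3), (-3, 23, 6), (6, 13, -18), … (56 more)
river cycle of g (length 66): (-10, 19, 6), (6, 17, -13), (-13, 9, 10), (10, 11, -12), (-12, 13, 9), (9, 23, -2), (-2, 21, 20), (20, 19, -3), (-3, 23, 6), (6, 13, -18), … (56 more)
cycles coincide ⇒ equivalent

yes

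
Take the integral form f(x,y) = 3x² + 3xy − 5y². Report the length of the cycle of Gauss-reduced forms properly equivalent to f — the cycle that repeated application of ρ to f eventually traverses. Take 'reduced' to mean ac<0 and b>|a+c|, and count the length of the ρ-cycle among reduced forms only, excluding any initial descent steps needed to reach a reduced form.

D = 69, ⌊√D⌋ = 8
river: ρ → (-5,7,1)
river: ρ → (1,7,-5)
river: ρ → (-5,3,3)
river: ρ → (3,3,-5)
ρ-cycle length = 4 (tail of 0 descent steps not counted)

4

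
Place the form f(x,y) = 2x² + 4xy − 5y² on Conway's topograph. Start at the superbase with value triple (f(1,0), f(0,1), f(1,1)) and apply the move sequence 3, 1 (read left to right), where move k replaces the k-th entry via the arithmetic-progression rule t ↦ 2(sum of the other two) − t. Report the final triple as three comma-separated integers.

start (2,-5,1) = (f(1,0),f(0,1),f(1,1))
replace slot 3: 2·(2+(-5)) − 1 = -7 → (2,-5,-7)
replace slot 1: 2·((-5)+(-7)) − 2 = -26 → (-26,-5,-7)

-26,-5,-7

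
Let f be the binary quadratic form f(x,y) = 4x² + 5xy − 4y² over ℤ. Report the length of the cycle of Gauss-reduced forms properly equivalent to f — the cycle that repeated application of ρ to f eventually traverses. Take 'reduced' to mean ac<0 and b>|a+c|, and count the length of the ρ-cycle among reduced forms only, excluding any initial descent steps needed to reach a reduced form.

D = 89, ⌊√D⌋ = 9
river: ρ → (-4,3,5)
river: ρ → (5,7,-2)
river: ρ → (-2,9,1)
river: ρ → (1,9,-2)
river: ρ → (-2,7,5)
river: ρ → (5,3,-4)
river: ρ → (-4,5,4)
river: ρ → (4,3,-5)
river: ρ → (-5,7,2)
river: ρ → (2,9,-1)
river: ρ → (-1,9,2)
river: ρ → (2,7,-5)
river: ρ → (-5,3,4)
river: ρ → (4,5,-4)
ρ-cycle length = 14 (tail of 0 descent steps not counted)

14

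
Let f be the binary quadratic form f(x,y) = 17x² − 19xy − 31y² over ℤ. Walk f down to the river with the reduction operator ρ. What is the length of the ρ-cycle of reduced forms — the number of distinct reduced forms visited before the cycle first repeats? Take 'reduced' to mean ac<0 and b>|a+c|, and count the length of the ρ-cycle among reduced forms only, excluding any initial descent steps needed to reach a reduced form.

D = 2469, ⌊√D⌋ = 49
descent: ρ → (-31,19,17)  [lands on river]
river: ρ → (17,49,-1)
river: ρ → (-1,49,17)
river: ρ → (17,19,-31)
river: ρ → (-31,43,5)
river: ρ → (5,47,-13)
river: ρ → (-13,31,29)
river: ρ → (29,27,-15)
river: ρ → (-15,33,23)
river: ρ → (23,13,-25)
river: ρ → (-25,37,11)
river: ρ → (11,29,-37)
river: ρ → (-37,45,3)
river: ρ → (3,45,-37)
river: ρ → (-37,29,11)
river: ρ → (11,37,-25)
river: ρ → (-25,13,23)
river: ρ → (23,33,-15)
river: ρ → (-15,27,29)
river: ρ → (29,31,-13)
river: ρ → (-13,47,5)
river: ρ → (5,43,-31)
ρ-cycle length = 22 (tail of 1 descent step not counted)

22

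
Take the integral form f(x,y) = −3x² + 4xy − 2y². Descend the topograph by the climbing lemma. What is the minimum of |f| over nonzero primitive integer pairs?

translate: b→2 (≡-4 mod 6), so (3,-4,2)→(3,2,1)
flip: (3,2,1)→(1,-2,3)
translate: b→0 (≡-2 mod 2), so (1,-2,3)→(1,0,2)
reduced (well bottom): (1,0,2) with a≤c, −a<b≤a
well minimum |f| = |-1| = 1 (negative-definite)

1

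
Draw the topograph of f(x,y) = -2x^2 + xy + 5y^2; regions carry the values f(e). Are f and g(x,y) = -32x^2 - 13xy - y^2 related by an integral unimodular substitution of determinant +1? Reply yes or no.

D₁ = 41, D₂ = 41
river cycle of f (length 10): (-2, 5, 2), (2, 3, -4), (-4, 5, 1), (1, 5, -4), (-4, 3, 2), (2, 5, -2), (-2, 3, 4), (4, 5, -1), (-1, 5, 4), (4, 3, -2)
river cycle of g (length 10): (-1, 5, 4), (4, 3, -2), (-2, 5, 2), (2, 3, -4), (-4, 5, 1), (1, 5, -4), (-4, 3, 2), (2, 5, -2), (-2, 3, 4), (4, 5, -1)
cycles coincide ⇒ equivalent

yes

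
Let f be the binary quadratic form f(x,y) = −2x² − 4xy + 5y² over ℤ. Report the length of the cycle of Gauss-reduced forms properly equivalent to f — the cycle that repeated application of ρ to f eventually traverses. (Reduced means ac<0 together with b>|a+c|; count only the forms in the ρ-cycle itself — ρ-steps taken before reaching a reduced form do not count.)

D = 56, ⌊√D⌋ = 7
descent: ρ → (5,4,-2)  [lands on river]
river: ρ → (-2,4,5)
river: ρ → (5,6,-1)
river: ρ → (-1,6,5)
ρ-cycle length = 4 (tail of 1 descent step not counted)

4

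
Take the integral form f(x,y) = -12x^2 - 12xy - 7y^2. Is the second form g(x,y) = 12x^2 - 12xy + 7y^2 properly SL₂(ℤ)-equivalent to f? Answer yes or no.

D₁ = -192, D₂ = -192
f is negative-definite; reduce −f:
−f: flip: (12,12,7)→(7,-12,12)
−f: translate: b→2 (≡-12 mod 14), so (7,-12,12)→(7,2,7)
−f: reduced (well bottom): (7,2,7) with a≤c, −a<b≤a
flip sign back: reduced form of f is (-7,-2,-7)
g: translate: b→12 (≡-12 mod 24), so (12,-12,7)→(12,12,7)
g: flip: (12,12,7)→(7,-12,12)
g: translate: b→2 (≡-12 mod 14), so (7,-12,12)→(7,2,7)
g: reduced (well bottom): (7,2,7) with a≤c, −a<b≤a
reduced forms (-7, -2, -7) vs (7, 2, 7) ⇒ inequivalent

no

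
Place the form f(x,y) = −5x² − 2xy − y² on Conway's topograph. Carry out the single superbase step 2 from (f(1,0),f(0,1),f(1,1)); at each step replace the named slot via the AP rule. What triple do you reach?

start (-5,-1,-8) = (f(1,0),f(0,1),f(1,1))
replace slot 2: 2·((-5)+(-8)) − (-1) = -25 → (-5,-25,-8)

-5,-25,-8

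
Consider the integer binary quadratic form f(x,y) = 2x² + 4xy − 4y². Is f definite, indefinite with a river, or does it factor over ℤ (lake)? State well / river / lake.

D = b²−4ac = 4² − 4·2·(-4) = 48
D > 0 non-square ⇒ indefinite ⇒ periodic river

river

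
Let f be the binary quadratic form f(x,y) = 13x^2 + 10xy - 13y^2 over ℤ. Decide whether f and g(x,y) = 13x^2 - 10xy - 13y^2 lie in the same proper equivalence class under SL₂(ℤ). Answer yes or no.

D₁ = 776, D₂ = 776
river cycle of f (length 6): (-13, 16, 10), (10, 24, -5), (-5, 26, 5), (5, 24, -10), (-10, 16, 13), (13, 10, -13)
river cycle of g (length 6): (-13, 10, 13), (13, 16, -10), (-10, 24, 5), (5, 26, -5), (-5, 24, 10), (10, 16, -13)
cycles differ ⇒ inequivalent

no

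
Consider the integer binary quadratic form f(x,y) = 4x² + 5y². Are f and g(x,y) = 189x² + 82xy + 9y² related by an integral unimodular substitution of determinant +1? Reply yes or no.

D₁ = -80, D₂ = -80
f: reduced (well bottom): (4,0,5) with a≤c, −a<b≤a
g: flip: (189,82,9)→(9,-82,189)
g: translate: b→8 (≡-82 mod 18), so (9,-82,189)→(9,8,4)
g: flip: (9,8,4)→(4,-8,9)
g: translate: b→0 (≡-8 mod 8), so (4,-8,9)→(4,0,5)
g: reduced (well bottom): (4,0,5) with a≤c, −a<b≤a
reduced forms (4, 0, 5) vs (4, 0, 5) ⇒ equivalent

yes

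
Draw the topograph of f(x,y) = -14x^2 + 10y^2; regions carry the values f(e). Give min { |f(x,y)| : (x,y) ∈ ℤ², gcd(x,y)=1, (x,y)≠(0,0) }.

descent: ρ → (10,20,-4)  [lands on river]
river: ρ → (-4,20,10)
closes: descent 1, river 2
min |a| on river = 4

4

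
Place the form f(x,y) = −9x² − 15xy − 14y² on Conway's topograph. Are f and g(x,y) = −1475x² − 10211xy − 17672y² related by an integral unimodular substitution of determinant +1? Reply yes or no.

D₁ = -279, D₂ = -279
f is negative-definite; reduce −f:
−f: translate: b→-3 (≡15 mod 18), so (9,15,14)→(9,-3,8)
−f: flip: (9,-3,8)→(8,3,9)
−f: reduced (well bottom): (8,3,9) with a≤c, −a<b≤a
flip sign back: reduced form of f is (-8,-3,-9)
g is negative-definite; reduce −g:
−g: translate: b→1361 (≡10211 mod 2950), so (1475,10211,17672)→(1475,1361,314)
−g: flip: (1475,1361,314)→(314,-1361,1475)
−g: translate: b→-105 (≡-1361 mod 628), so (314,-1361,1475)→(314,-105,9)
−g: flip: (314,-105,9)→(9,105,314)
−g: translate: b→-3 (≡105 mod 18), so (9,105,314)→(9,-3,8)
−g: flip: (9,-3,8)→(8,3,9)
−g: reduced (well bottom): (8,3,9) with a≤c, −a<b≤a
flip sign back: reduced form of g is (-8,-3,-9)
reduced forms (-8, -3, -9) vs (-8, -3, -9) ⇒ equivalent

yes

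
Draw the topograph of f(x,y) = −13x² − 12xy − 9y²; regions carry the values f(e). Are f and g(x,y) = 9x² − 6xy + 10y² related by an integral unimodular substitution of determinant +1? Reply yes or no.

D₁ = -324, D₂ = -324
f is negative-definite; reduce −f:
−f: flip: (13,12,9)→(9,-12,13)
−f: translate: b→6 (≡-12 mod 18), so (9,-12,13)→(9,6,10)
−f: reduced (well bottom): (9,6,10) with a≤c, −a<b≤a
flip sign back: reduced form of f is (-9,-6,-10)
g: reduced (well bottom): (9,-6,10) with a≤c, −a<b≤a
reduced forms (-9, -6, -10) vs (9, -6, 10) ⇒ inequivalent

no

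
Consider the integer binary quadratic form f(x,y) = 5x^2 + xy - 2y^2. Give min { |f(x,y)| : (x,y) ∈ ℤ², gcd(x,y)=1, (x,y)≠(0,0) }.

descent: ρ → (-2,3,4)  [lands on river]
river: ρ → (4,5,-1)
river: ρ → (-1,5,4)
river: ρ → (4,3,-2)
river: ρ → (-2,5,2)
river: ρ → (2,3,-4)
river: ρ → (-4,5,1)
river: ρ → (1,5,-4)
river: ρ → (-4,3,2)
river: ρ → (2,5,-2)
closes: descent 1, river 10
min |a| on river = 1

1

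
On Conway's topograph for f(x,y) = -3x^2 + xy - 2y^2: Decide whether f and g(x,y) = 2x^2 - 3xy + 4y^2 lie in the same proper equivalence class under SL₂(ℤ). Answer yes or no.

D₁ = -23, D₂ = -23
f is negative-definite; reduce −f:
−f: flip: (3,-1,2)→(2,1,3)
−f: reduced (well bottom): (2,1,3) with a≤c, −a<b≤a
flip sign back: reduced form of f is (-2,-1,-3)
g: translate: b→1 (≡-3 mod 4), so (2,-3,4)→(2,1,3)
g: reduced (well bottom): (2,1,3) with a≤c, −a<b≤a
reduced forms (-2, -1, -3) vs (2, 1, 3) ⇒ inequivalent

no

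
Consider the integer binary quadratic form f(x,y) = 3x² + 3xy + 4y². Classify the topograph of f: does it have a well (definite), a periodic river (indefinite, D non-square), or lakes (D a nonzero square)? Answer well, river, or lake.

D = b²−4ac = 3² − 4·3·4 = -39
D < 0 ⇒ definite ⇒ every region one sign ⇒ single well

well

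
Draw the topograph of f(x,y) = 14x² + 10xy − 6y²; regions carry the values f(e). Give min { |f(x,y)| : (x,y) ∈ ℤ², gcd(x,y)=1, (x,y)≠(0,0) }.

river: ρ → (-6,14,10)
river: ρ → (10,6,-10)
river: ρ → (-10,14,6)
river: ρ → (6,10,-14)
river: ρ → (-14,18,2)
river: ρ → (2,18,-14)
river: ρ → (-14,10,6)
river: ρ → (6,14,-10)
river: ρ → (-10,6,10)
river: ρ → (10,14,-6)
river: ρ → (-6,10,14)
river: ρ → (14,18,-2)
river: ρ → (-2,18,14)
river: ρ → (14,10,-6)
closes: descent 0, river 14
min |a| on river = 2

2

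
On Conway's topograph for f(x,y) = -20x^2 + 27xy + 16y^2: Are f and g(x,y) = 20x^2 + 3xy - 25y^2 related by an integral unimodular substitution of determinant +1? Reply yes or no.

D₁ = 2009, D₂ = 2009
river cycle of f (length 26): (16, 37, -10), (-10, 43, 4), (4, 37, -40), (-40, 43, 1), (1, 43, -40), (-40, 37, 4), (4, 43, -10), (-10, 37, 16), (16, 27, -20), (-20, 13, 23), … (16 more)
river cycle of g (length 26): (20, 43, -2), (-2, 41, 41), (41, 41, -2), (-2, 43, 20), (20, 37, -8), (-8, 43, 5), (5, 37, -32), (-32, 27, 10), (10, 33, -23), (-23, 13, 20), … (16 more)
cycles differ ⇒ inequivalent

no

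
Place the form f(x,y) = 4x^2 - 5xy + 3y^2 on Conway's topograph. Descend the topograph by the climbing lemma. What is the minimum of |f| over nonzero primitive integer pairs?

translate: b→3 (≡-5 mod 8), so (4,-5,3)→(4,3,2)
flip: (4,3,2)→(2,-3,4)
translate: b→1 (≡-3 mod 4), so (2,-3,4)→(2,1,3)
reduced (well bottom): (2,1,3) with a≤c, −a<b≤a
well minimum = a = 2

2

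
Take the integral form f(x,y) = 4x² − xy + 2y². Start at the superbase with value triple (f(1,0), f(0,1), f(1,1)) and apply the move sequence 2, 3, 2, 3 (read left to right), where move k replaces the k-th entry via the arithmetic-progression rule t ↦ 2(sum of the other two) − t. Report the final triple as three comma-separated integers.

start (4,2,5) = (f(1,0),f(0,1),f(1,1))
replace slot 2: 2·(4+5) − 2 = 16 → (4,16,5)
replace slot 3: 2·(4+16) − 5 = 35 → (4,16,35)
replace slot 2: 2·(4+35) − 16 = 62 → (4,62,35)
replace slot 3: 2·(4+62) − 35 = 97 → (4,62,97)

4,62,97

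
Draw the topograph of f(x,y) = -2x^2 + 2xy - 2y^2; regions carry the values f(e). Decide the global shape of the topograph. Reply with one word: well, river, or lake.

D = b²−4ac = 2² − 4·(-2)·(-2) = -12
D < 0 ⇒ definite ⇒ every region one sign ⇒ single well

well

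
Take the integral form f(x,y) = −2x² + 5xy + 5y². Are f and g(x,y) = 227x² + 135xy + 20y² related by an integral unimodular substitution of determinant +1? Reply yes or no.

D₁ = 65, D₂ = 65
river cycle of f (length 6): (5, 5, -2), (-2, 7, 2), (2, 5, -5), (-5, 5, 2), (2, 7, -2), (-2, 5, 5)
river cycle of g (length 6): (2, 7, -2), (-2, 5, 5), (5, 5, -2), (-2, 7, 2), (2, 5, -5), (-5, 5, 2)
cycles coincide ⇒ equivalent

yes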